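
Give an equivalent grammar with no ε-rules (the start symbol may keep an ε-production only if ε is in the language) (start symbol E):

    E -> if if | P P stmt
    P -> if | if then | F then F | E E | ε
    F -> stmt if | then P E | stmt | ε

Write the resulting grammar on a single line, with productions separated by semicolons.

E -> if if | P P stmt | P stmt | stmt; P -> if | if then | F then F | F then | then F | then | E E; F -> stmt if | then P E | then E | stmt

The nullable symbols are {F, P}.
ε ∉ L(G), so no ε-production is kept.
For each production, add variants omitting each subset of nullable occurrences: E → P P stmt gives P P stmt | P stmt | stmt. P → F then F gives F then F | F then | then F | then. F → then P E gives then P E | then E.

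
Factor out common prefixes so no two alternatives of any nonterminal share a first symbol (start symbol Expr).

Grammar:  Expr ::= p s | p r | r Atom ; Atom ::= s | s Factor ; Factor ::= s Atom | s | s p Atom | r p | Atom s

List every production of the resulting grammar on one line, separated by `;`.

Expr has alternatives sharing prefix 'p': factor to Expr → p Expr1 with Expr1 → s | r.
Atom has alternatives sharing prefix 's': factor to Atom → s Atom1 with Atom1 → ε | Factor.
Factor has alternatives sharing prefix 's': factor to Factor → s Factor1 with Factor1 → Atom | ε | p Atom.

Expr ::= r Atom | p Expr1; Atom ::= s Atom1; Factor ::= r p | Atom s | s Factor1; Expr1 ::= s | r; Atom1 ::= ε | Factor; Factor1 ::= Atom | ε | p Atom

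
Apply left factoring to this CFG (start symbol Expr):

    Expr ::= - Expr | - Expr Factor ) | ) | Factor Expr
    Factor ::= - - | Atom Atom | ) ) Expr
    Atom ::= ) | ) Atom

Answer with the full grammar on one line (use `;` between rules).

Expr ::= ) | Factor Expr | - Expr Expr1; Factor ::= - - | Atom Atom | ) ) Expr; Atom ::= ) Atom1; Expr1 ::= ε | Factor ); Atom1 ::= ε | Atom

Expr has alternatives sharing prefix '- Expr': factor to Expr → - Expr Expr1 with Expr1 → ε | Factor ).
Atom has alternatives sharing prefix ')': factor to Atom → ) Atom1 with Atom1 → ε | Atom.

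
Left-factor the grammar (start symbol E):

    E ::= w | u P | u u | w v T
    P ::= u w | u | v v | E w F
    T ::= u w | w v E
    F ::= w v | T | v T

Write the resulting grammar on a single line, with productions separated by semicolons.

E ::= w E' | u E''; P ::= v v | E w F | u P'; T ::= u w | w v E; F ::= w v | T | v T; E' ::= ε | v T; E'' ::= P | u; P' ::= w | ε

E has alternatives sharing prefix 'w': factor to E → w E' with E' → ε | v T.
E has alternatives sharing prefix 'u': factor to E → u E'' with E'' → P | u.
P has alternatives sharing prefix 'u': factor to P → u P' with P' → w | ε.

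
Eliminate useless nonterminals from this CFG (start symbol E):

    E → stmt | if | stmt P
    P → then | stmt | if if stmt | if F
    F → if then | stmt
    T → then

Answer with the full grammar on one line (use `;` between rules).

Generating nonterminals: {E, F, P, T}.
Reachable from E after that: {E, F, P}.
Removed useless symbols: {T} and every production mentioning them.

E → stmt | if | stmt P; P → then | stmt | if if stmt | if F; F → if then | stmt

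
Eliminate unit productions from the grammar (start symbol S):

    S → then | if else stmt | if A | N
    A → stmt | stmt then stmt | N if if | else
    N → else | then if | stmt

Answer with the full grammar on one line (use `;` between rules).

S → then | if else stmt | if A | else | then if | stmt; A → stmt | stmt then stmt | N if if | else; N → else | then if | stmt

Unit pairs: S ⇒* {N}.
For each unit pair (A, B), copy every non-unit production of B to A, then drop all unit productions.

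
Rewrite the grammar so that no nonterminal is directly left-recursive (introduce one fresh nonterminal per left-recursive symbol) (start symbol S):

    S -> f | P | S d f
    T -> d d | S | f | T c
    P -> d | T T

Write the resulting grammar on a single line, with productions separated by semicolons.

S -> f S' | P S'; T -> d d T' | S T' | f T'; P -> d | T T; S' -> d f S' | ε; T' -> c T' | ε

Left recursion appears on S, T.
For S: α = {d f}, β = {f, P}. Rewrite as S → β S' and S' → α S' | ε.
For T: α = {c}, β = {d d, S, f}. Rewrite as T → β T' and T' → α T' | ε.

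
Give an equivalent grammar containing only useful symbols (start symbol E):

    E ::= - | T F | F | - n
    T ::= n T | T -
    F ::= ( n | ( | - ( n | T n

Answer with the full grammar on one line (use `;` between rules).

Generating nonterminals: {E, F}.
Reachable from E after that: {E, F}.
Removed useless symbols: {T} and every production mentioning them.

E ::= - | F | - n; F ::= ( n | ( | - ( n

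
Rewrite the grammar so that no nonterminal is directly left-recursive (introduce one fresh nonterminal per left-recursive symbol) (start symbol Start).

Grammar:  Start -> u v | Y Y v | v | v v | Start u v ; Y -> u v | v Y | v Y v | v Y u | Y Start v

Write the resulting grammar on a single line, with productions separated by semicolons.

Directly left-recursive nonterminals: Start, Y.
For Start: α = {u v}, β = {u v, Y Y v, v, v v}. Rewrite as Start → β Start1 and Start1 → α Start1 | ε.
For Y: α = {Start v}, β = {u v, v Y, v Y v, v Y u}. Rewrite as Y → β Y1 and Y1 → α Y1 | ε.

Start -> u v Start1 | Y Y v Start1 | v Start1 | v v Start1; Y -> u v Y1 | v Y Y1 | v Y v Y1 | v Y u Y1; Start1 -> u v Start1 | ε; Y1 -> Start v Y1 | ε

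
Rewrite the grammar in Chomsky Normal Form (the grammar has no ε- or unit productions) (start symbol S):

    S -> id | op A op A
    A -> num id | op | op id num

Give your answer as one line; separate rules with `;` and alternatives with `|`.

S -> id | X1 Y1; A -> X2 X3 | op | X1 Y3; X1 -> op; X2 -> num; X3 -> id; Y1 -> A Y2; Y2 -> X1 A; Y3 -> X3 X2

Introduce a nonterminal for each terminal appearing in a rule of length ≥ 2: X1 → op, X2 → num, X3 → id.
Binarize each right-hand side of length ≥ 3 by chaining fresh nonterminals (Y1, Y2, …): affected rules were S → X1 A X1 A; A → X1 X3 X2.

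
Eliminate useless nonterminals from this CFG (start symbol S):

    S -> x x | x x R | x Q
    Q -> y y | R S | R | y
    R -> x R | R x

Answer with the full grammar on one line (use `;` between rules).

Generating nonterminals: {Q, S}.
Reachable from S after that: {Q, S}.
Removed useless symbols: {R} and every production mentioning them.

S -> x x | x Q; Q -> y y | y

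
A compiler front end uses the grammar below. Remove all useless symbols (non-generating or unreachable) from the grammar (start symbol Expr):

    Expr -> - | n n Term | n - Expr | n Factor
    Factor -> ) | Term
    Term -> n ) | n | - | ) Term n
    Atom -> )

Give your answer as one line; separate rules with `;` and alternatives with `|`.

Expr -> - | n n Term | n - Expr | n Factor; Factor -> ) | Term; Term -> n ) | n | - | ) Term n

Generating nonterminals: {Atom, Expr, Factor, Term}.
Reachable from Expr after that: {Expr, Factor, Term}.
Removed useless symbols: {Atom} and every production mentioning them.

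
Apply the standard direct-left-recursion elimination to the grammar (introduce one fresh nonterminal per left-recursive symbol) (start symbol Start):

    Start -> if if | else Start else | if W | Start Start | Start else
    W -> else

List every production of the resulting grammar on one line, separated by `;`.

Start -> if if Start1 | else Start else Start1 | if W Start1; W -> else; Start1 -> Start Start1 | else Start1 | ε

Start is directly left-recursive.
For Start: α = {Start, else}, β = {if if, else Start else, if W}. Rewrite as Start → β Start1 and Start1 → α Start1 | ε.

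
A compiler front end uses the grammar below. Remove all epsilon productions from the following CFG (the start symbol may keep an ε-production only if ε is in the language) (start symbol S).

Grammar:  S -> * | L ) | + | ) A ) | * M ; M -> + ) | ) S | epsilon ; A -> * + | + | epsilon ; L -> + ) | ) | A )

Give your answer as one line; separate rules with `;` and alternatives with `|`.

S -> * | L ) | + | ) A ) | ) ) | * M; M -> + ) | ) S; A -> * + | +; L -> + ) | ) | A )

Nullable set = {A, M}.
ε ∉ L(G), so no ε-production is kept.
Add the nullable-subset variants: S → ) A ) gives ) A ) | ) ).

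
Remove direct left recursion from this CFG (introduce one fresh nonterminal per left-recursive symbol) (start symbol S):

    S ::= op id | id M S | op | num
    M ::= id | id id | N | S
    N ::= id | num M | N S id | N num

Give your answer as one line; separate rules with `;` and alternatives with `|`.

S ::= op id | id M S | op | num; M ::= id | id id | N | S; N ::= id N' | num M N'; N' ::= S id N' | num N' | ε

Directly left-recursive nonterminal: N.
For N: α = {S id, num}, β = {id, num M}. Rewrite as N → β N' and N' → α N' | ε.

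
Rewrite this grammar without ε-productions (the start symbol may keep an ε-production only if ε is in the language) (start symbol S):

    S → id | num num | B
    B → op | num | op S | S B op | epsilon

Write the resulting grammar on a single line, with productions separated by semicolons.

Nullable set = {B, S}.
ε ∈ L(G) since S is nullable, so keep S → ε.
Expand every rule over subsets of its nullable positions: B → S B op gives S B op | S op | B op.

S → id | num num | B | ε; B → op | num | op S | S B op | S op | B op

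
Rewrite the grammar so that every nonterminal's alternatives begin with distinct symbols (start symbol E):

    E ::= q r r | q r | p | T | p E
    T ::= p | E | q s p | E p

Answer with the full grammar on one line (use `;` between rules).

E ::= T | q r E' | p E''; T ::= p | q s p | E T'; E' ::= r | ε; E'' ::= ε | E; T' ::= ε | p

E has alternatives sharing prefix 'q r': factor to E → q r E' with E' → r | ε.
E has alternatives sharing prefix 'p': factor to E → p E'' with E'' → ε | E.
T has alternatives sharing prefix 'E': factor to T → E T' with T' → ε | p.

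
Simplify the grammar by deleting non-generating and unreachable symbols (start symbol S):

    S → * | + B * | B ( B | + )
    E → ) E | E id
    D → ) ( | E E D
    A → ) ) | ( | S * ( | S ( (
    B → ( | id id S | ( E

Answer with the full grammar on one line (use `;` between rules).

S → * | + B * | B ( B | + ); B → ( | id id S

Generating nonterminals: {A, B, D, S}.
Reachable from S after that: {B, S}.
Removed useless symbols: {A, D, E} and every production mentioning them.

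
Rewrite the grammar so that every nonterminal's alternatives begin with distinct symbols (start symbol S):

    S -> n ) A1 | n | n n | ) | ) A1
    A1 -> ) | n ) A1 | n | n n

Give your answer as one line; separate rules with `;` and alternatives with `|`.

S has alternatives sharing prefix 'n': factor to S → n S' with S' → ) A1 | ε | n.
S has alternatives sharing prefix ')': factor to S → ) S'' with S'' → ε | A1.
A1 has alternatives sharing prefix 'n': factor to A1 → n A1' with A1' → ) A1 | ε | n.

S -> n S' | ) S''; A1 -> ) | n A1'; S' -> ) A1 | ε | n; S'' -> ε | A1; A1' -> ) A1 | ε | n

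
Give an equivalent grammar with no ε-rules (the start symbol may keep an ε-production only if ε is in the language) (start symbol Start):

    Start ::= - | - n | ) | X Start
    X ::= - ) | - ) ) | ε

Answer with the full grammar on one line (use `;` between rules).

Start ::= - | - n | ) | X Start; X ::= - ) | - ) )

Nullable set = {X}.
ε ∉ L(G), so no ε-production is kept.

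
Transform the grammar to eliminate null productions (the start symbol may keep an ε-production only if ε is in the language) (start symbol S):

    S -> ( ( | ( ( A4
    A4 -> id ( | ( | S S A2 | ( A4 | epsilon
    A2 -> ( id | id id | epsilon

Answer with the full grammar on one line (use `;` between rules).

S -> ( ( | ( ( A4; A4 -> id ( | ( | S S A2 | S S | ( A4; A2 -> ( id | id id

Nullable nonterminals: {A2, A4}.
ε ∉ L(G), so no ε-production is kept.
For each production, add variants omitting each subset of nullable occurrences: A4 → S S A2 gives S S A2 | S S.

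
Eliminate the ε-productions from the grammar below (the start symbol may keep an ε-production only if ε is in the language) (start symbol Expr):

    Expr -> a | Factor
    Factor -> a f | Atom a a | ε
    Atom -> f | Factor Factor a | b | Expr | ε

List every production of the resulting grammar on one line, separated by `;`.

Nullable nonterminals: {Atom, Expr, Factor}.
ε ∈ L(G) since Expr is nullable, so keep Expr → ε.
For each production, add variants omitting each subset of nullable occurrences: Factor → Atom a a gives Atom a a | a a. Atom → Factor Factor a gives Factor Factor a | Factor a | a.

Expr -> a | Factor | ε; Factor -> a f | Atom a a | a a; Atom -> f | Factor Factor a | Factor a | a | b | Expr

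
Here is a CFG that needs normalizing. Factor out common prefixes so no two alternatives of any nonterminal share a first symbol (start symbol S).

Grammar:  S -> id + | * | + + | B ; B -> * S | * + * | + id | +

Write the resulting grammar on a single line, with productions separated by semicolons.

S -> id + | * | + + | B; B -> * B' | + B''; B' -> S | + *; B'' -> id | ε

B has alternatives sharing prefix '*': factor to B → * B' with B' → S | + *.
B has alternatives sharing prefix '+': factor to B → + B'' with B'' → id | ε.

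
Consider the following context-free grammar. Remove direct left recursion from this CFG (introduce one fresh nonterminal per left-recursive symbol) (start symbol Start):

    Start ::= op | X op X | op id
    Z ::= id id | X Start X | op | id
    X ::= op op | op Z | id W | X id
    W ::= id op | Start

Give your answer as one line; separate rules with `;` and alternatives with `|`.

Start ::= op | X op X | op id; Z ::= id id | X Start X | op | id; X ::= op op X1 | op Z X1 | id W X1; W ::= id op | Start; X1 ::= id X1 | ε

Left recursion appears on X.
For X: α = {id}, β = {op op, op Z, id W}. Rewrite as X → β X1 and X1 → α X1 | ε.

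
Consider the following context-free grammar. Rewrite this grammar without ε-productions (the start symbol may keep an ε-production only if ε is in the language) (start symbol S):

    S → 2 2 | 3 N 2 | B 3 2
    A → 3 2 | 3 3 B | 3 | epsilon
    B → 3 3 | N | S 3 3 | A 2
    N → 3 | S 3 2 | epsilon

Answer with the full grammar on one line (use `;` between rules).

Nullable set = {A, B, N}.
ε ∉ L(G), so no ε-production is kept.
Expand every rule over subsets of its nullable positions: S → 3 N 2 gives 3 N 2 | 3 2. A → 3 3 B gives 3 3 B | 3 3. B → A 2 gives A 2 | 2.

S → 2 2 | 3 N 2 | 3 2 | B 3 2; A → 3 2 | 3 3 B | 3 3 | 3; B → 3 3 | N | S 3 3 | A 2 | 2; N → 3 | S 3 2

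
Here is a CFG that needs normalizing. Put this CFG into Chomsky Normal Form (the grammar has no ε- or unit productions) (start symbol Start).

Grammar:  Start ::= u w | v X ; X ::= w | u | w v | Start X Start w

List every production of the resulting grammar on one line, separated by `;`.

Introduce a nonterminal for each terminal appearing in a rule of length ≥ 2: X1 → u, X2 → w, X3 → v.
Binarize each right-hand side of length ≥ 3 by chaining fresh nonterminals (Y1, Y2, …): affected rules were X → Start X Start X2.

Start ::= X1 X2 | X3 X; X ::= w | u | X2 X3 | Start Y1; X1 ::= u; X2 ::= w; X3 ::= v; Y1 ::= X Y2; Y2 ::= Start X2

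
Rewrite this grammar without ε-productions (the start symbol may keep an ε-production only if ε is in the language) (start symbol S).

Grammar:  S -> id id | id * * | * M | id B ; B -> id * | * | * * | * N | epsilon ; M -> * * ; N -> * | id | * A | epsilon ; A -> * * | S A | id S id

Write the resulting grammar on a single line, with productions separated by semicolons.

S -> id id | id * * | * M | id B | id; B -> id * | * | * * | * N; M -> * *; N -> * | id | * A; A -> * * | S A | id S id

The nullable symbols are {B, N}.
ε ∉ L(G), so no ε-production is kept.
For each production, add variants omitting each subset of nullable occurrences: S → id B gives id B | id.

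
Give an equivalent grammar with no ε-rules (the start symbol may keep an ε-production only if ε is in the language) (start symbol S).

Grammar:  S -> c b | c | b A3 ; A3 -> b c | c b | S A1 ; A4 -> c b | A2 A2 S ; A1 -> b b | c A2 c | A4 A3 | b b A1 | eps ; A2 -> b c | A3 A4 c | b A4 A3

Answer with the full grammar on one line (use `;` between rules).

The nullable symbols are {A1}.
ε ∉ L(G), so no ε-production is kept.
Expand every rule over subsets of its nullable positions: A3 → S A1 gives S A1 | S.

S -> c b | c | b A3; A3 -> b c | c b | S A1 | S; A4 -> c b | A2 A2 S; A1 -> b b | c A2 c | A4 A3 | b b A1; A2 -> b c | A3 A4 c | b A4 A3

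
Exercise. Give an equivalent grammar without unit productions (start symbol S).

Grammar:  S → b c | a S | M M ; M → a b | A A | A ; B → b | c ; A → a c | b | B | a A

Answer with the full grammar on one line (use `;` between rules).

Unit pairs: A ⇒* {B}; M ⇒* {A, B}.
For each unit pair (A, B), copy every non-unit production of B to A, then drop all unit productions.

S → b c | a S | M M; M → b | c | a c | a A | a b | A A; B → b | c; A → b | c | a c | a A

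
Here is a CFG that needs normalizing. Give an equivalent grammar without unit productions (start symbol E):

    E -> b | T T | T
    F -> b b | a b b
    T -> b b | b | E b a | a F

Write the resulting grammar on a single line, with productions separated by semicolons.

E -> b | T T | b b | E b a | a F; F -> b b | a b b; T -> b b | b | E b a | a F

Unit pairs: E ⇒* {T}.
For every A with A ⇒* B via unit rules, add B's non-unit alternatives to A; then delete every rule of the form X → Y.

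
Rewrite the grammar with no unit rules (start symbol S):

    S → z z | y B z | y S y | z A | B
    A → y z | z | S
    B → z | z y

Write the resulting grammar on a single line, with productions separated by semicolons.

S → z | z y | z z | y B z | y S y | z A; A → z | z y | z z | y B z | y S y | z A | y z; B → z | z y

Unit pairs: A ⇒* {B, S}; S ⇒* {B}.
For each unit pair (A, B), copy every non-unit production of B to A, then drop all unit productions.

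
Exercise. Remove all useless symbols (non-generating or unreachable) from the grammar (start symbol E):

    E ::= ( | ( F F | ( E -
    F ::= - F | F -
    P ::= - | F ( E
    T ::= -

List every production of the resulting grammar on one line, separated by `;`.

E ::= ( | ( E -

Generating nonterminals: {E, P, T}.
Reachable from E after that: {E}.
Removed useless symbols: {F, P, T} and every production mentioning them.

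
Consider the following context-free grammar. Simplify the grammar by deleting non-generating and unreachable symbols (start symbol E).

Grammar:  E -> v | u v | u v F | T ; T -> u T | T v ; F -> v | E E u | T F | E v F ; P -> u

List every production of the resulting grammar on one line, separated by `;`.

Generating nonterminals: {E, F, P}.
Reachable from E after that: {E, F}.
Removed useless symbols: {P, T} and every production mentioning them.

E -> v | u v | u v F; F -> v | E E u | E v F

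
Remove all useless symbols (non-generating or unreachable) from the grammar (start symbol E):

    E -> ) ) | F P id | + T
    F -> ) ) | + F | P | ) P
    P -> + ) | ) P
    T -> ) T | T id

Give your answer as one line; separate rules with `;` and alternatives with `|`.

Generating nonterminals: {E, F, P}.
Reachable from E after that: {E, F, P}.
Removed useless symbols: {T} and every production mentioning them.

E -> ) ) | F P id; F -> ) ) | + F | P | ) P; P -> + ) | ) P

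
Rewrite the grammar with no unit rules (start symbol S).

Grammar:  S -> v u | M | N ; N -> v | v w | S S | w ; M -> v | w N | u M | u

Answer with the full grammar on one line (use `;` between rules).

Unit pairs: S ⇒* {M, N}.
For each unit pair (A, B), copy every non-unit production of B to A, then drop all unit productions.

S -> v u | v | v w | S S | w | w N | u M | u; N -> v | v w | S S | w; M -> v | w N | u M | u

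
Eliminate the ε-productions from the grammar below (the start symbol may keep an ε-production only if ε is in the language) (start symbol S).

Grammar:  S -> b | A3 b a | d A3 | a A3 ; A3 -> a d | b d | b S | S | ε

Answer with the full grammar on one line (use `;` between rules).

S -> b | A3 b a | b a | d A3 | d | a A3 | a; A3 -> a d | b d | b S | S

Nullable set = {A3}.
ε ∉ L(G), so no ε-production is kept.
Add the nullable-subset variants: S → A3 b a gives A3 b a | b a. S → d A3 gives d A3 | d. S → a A3 gives a A3 | a.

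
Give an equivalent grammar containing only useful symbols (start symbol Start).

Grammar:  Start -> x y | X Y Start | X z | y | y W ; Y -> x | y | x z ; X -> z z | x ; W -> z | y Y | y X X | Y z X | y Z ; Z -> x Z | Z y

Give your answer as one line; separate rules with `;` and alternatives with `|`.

Generating nonterminals: {Start, W, X, Y}.
Reachable from Start after that: {Start, W, X, Y}.
Removed useless symbols: {Z} and every production mentioning them.

Start -> x y | X Y Start | X z | y | y W; Y -> x | y | x z; X -> z z | x; W -> z | y Y | y X X | Y z X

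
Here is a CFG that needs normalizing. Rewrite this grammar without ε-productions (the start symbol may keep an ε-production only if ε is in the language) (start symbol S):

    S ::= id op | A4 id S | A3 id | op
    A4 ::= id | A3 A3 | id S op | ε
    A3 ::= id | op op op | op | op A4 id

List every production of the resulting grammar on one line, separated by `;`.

S ::= id op | A4 id S | id S | A3 id | op; A4 ::= id | A3 A3 | id S op; A3 ::= id | op op op | op | op A4 id | op id

Nullable set = {A4}.
ε ∉ L(G), so no ε-production is kept.
Add the nullable-subset variants: S → A4 id S gives A4 id S | id S. A3 → op A4 id gives op A4 id | op id.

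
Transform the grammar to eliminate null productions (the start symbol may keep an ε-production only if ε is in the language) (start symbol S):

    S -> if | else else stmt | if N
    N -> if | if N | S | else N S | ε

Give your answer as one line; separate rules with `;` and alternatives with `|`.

Nullable nonterminals: {N}.
ε ∉ L(G), so no ε-production is kept.
For each production, add variants omitting each subset of nullable occurrences: N → else N S gives else N S | else S.

S -> if | else else stmt | if N; N -> if | if N | S | else N S | else S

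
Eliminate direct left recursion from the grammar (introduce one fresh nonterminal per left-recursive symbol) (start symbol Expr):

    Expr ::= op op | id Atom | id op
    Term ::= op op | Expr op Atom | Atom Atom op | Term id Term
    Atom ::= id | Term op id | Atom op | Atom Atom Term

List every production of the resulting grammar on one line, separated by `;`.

Term, Atom are directly left-recursive.
For Term: α = {id Term}, β = {op op, Expr op Atom, Atom Atom op}. Rewrite as Term → β Term1 and Term1 → α Term1 | ε.
For Atom: α = {op, Atom Term}, β = {id, Term op id}. Rewrite as Atom → β Atom1 and Atom1 → α Atom1 | ε.

Expr ::= op op | id Atom | id op; Term ::= op op Term1 | Expr op Atom Term1 | Atom Atom op Term1; Atom ::= id Atom1 | Term op id Atom1; Term1 ::= id Term Term1 | eps; Atom1 ::= op Atom1 | Atom Term Atom1 | eps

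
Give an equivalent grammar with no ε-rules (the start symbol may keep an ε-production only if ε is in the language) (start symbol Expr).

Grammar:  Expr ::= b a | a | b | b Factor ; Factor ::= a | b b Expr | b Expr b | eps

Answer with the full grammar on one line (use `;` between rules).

The nullable symbols are {Factor}.
ε ∉ L(G), so no ε-production is kept.

Expr ::= b a | a | b | b Factor; Factor ::= a | b b Expr | b Expr b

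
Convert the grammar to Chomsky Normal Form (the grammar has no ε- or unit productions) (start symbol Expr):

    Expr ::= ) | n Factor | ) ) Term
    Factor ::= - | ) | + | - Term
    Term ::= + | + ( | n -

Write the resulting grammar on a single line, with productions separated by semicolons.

Expr ::= ) | X1 Factor | X2 Y1; Factor ::= - | ) | + | X3 Term; Term ::= + | X4 X5 | X1 X3; X1 ::= n; X2 ::= ); X3 ::= -; X4 ::= +; X5 ::= (; Y1 ::= X2 Term

Introduce a nonterminal for each terminal appearing in a rule of length ≥ 2: X1 → n, X2 → ), X3 → -, X4 → +, X5 → (.
Binarize each right-hand side of length ≥ 3 by chaining fresh nonterminals (Y1, Y2, …): affected rules were Expr → X2 X2 Term.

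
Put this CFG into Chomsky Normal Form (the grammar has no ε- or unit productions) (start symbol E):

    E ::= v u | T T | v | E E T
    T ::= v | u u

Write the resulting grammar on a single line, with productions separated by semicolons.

Introduce a nonterminal for each terminal appearing in a rule of length ≥ 2: X1 → v, X2 → u.
Binarize each right-hand side of length ≥ 3 by chaining fresh nonterminals (Y1, Y2, …): affected rules were E → E E T.

E ::= X1 X2 | T T | v | E Y1; T ::= v | X2 X2; X1 ::= v; X2 ::= u; Y1 ::= E T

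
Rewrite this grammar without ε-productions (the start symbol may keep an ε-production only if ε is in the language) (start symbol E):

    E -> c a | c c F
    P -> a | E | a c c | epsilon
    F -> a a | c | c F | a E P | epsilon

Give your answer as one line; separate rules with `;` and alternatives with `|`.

Nullable set = {F, P}.
ε ∉ L(G), so no ε-production is kept.
For each production, add variants omitting each subset of nullable occurrences: E → c c F gives c c F | c c. F → a E P gives a E P | a E.

E -> c a | c c F | c c; P -> a | E | a c c; F -> a a | c | c F | a E P | a E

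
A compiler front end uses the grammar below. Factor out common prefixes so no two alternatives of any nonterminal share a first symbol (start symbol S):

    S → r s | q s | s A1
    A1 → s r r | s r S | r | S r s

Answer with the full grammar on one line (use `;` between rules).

S → r s | q s | s A1; A1 → r | S r s | s r A1'; A1' → r | S

A1 has alternatives sharing prefix 's r': factor to A1 → s r A1' with A1' → r | S.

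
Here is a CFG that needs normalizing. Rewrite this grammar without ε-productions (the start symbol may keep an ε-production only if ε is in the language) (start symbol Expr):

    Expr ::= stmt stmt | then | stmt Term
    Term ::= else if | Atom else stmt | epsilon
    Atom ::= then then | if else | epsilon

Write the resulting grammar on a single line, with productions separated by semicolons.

Expr ::= stmt stmt | then | stmt Term | stmt; Term ::= else if | Atom else stmt | else stmt; Atom ::= then then | if else

Nullable nonterminals: {Atom, Term}.
ε ∉ L(G), so no ε-production is kept.
Add the nullable-subset variants: Expr → stmt Term gives stmt Term | stmt. Term → Atom else stmt gives Atom else stmt | else stmt.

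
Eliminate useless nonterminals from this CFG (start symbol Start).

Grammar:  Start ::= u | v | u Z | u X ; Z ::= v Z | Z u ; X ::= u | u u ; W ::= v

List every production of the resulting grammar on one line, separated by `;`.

Generating nonterminals: {Start, W, X}.
Reachable from Start after that: {Start, X}.
Removed useless symbols: {W, Z} and every production mentioning them.

Start ::= u | v | u X; X ::= u | u u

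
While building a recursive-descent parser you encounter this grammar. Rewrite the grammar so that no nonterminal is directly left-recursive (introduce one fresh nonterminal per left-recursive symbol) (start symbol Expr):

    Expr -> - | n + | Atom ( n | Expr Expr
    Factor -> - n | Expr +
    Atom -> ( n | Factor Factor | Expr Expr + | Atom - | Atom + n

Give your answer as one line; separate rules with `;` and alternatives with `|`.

Expr -> - Expr1 | n + Expr1 | Atom ( n Expr1; Factor -> - n | Expr +; Atom -> ( n Atom1 | Factor Factor Atom1 | Expr Expr + Atom1; Expr1 -> Expr Expr1 | ε; Atom1 -> - Atom1 | + n Atom1 | ε

Expr, Atom are directly left-recursive.
For Expr: α = {Expr}, β = {-, n +, Atom ( n}. Rewrite as Expr → β Expr1 and Expr1 → α Expr1 | ε.
For Atom: α = {-, + n}, β = {( n, Factor Factor, Expr Expr +}. Rewrite as Atom → β Atom1 and Atom1 → α Atom1 | ε.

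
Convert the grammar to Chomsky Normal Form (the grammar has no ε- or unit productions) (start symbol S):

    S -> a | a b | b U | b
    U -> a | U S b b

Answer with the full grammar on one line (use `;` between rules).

Introduce a nonterminal for each terminal appearing in a rule of length ≥ 2: X1 → a, X2 → b.
Binarize each right-hand side of length ≥ 3 by chaining fresh nonterminals (Y1, Y2, …): affected rules were U → U S X2 X2.

S -> a | X1 X2 | X2 U | b; U -> a | U Y1; X1 -> a; X2 -> b; Y1 -> S Y2; Y2 -> X2 X2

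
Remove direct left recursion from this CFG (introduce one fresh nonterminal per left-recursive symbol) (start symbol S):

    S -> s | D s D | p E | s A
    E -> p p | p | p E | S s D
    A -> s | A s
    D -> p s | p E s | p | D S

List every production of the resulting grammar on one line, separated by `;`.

Left recursion appears on A, D.
For A: α = {s}, β = {s}. Rewrite as A → β A' and A' → α A' | ε.
For D: α = {S}, β = {p s, p E s, p}. Rewrite as D → β D' and D' → α D' | ε.

S -> s | D s D | p E | s A; E -> p p | p | p E | S s D; A -> s A'; D -> p s D' | p E s D' | p D'; A' -> s A' | ε; D' -> S D' | ε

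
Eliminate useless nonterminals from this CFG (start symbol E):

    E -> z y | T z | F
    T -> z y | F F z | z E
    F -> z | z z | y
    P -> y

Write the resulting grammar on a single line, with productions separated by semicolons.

Generating nonterminals: {E, F, P, T}.
Reachable from E after that: {E, F, T}.
Removed useless symbols: {P} and every production mentioning them.

E -> z y | T z | F; T -> z y | F F z | z E; F -> z | z z | y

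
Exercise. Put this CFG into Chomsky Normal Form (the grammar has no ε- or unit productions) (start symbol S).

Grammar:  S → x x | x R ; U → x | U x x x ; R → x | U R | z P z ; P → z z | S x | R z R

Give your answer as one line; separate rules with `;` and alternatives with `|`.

Introduce a nonterminal for each terminal appearing in a rule of length ≥ 2: X1 → x, X2 → z.
Binarize each right-hand side of length ≥ 3 by chaining fresh nonterminals (Y1, Y2, …): affected rules were U → U X1 X1 X1; R → X2 P X2; P → R X2 R.

S → X1 X1 | X1 R; U → x | U Y1; R → x | U R | X2 Y3; P → X2 X2 | S X1 | R Y4; X1 → x; X2 → z; Y1 → X1 Y2; Y2 → X1 X1; Y3 → P X2; Y4 → X2 R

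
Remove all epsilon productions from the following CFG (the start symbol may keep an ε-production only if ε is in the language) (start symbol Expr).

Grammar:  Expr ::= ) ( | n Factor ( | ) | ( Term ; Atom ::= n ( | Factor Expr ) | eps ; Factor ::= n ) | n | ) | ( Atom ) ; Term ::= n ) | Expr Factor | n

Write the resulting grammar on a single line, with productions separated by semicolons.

Expr ::= ) ( | n Factor ( | ) | ( Term; Atom ::= n ( | Factor Expr ); Factor ::= n ) | n | ) | ( Atom ) | ( ); Term ::= n ) | Expr Factor | n

Nullable set = {Atom}.
ε ∉ L(G), so no ε-production is kept.
For each production, add variants omitting each subset of nullable occurrences: Factor → ( Atom ) gives ( Atom ) | ( ).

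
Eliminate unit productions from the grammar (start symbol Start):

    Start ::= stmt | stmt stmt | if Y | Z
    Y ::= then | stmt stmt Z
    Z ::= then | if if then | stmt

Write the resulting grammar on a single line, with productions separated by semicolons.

Start ::= then | if if then | stmt | stmt stmt | if Y; Y ::= then | stmt stmt Z; Z ::= then | if if then | stmt

Unit pairs: Start ⇒* {Z}.
For each unit pair (A, B), copy every non-unit production of B to A, then drop all unit productions.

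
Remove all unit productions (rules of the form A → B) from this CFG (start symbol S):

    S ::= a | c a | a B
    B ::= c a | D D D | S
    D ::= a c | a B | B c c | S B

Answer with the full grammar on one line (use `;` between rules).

S ::= a | c a | a B; B ::= c a | D D D | a | a B; D ::= a c | a B | B c c | S B

Unit pairs: B ⇒* {S}.
Replace each nonterminal's rules with the union of the non-unit rules of every nonterminal it unit-derives.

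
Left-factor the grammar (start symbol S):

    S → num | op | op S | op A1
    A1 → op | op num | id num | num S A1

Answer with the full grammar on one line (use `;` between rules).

S → num | op S'; A1 → id num | num S A1 | op A1'; S' → ε | S | A1; A1' → ε | num

S has alternatives sharing prefix 'op': factor to S → op S' with S' → ε | S | A1.
A1 has alternatives sharing prefix 'op': factor to A1 → op A1' with A1' → ε | num.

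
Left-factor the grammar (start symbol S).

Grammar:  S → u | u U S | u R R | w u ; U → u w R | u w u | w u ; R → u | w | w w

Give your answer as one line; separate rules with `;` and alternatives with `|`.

S has alternatives sharing prefix 'u': factor to S → u S' with S' → ε | U S | R R.
U has alternatives sharing prefix 'u w': factor to U → u w U' with U' → R | u.
R has alternatives sharing prefix 'w': factor to R → w R' with R' → ε | w.

S → w u | u S'; U → w u | u w U'; R → u | w R'; S' → ε | U S | R R; U' → R | u; R' → ε | w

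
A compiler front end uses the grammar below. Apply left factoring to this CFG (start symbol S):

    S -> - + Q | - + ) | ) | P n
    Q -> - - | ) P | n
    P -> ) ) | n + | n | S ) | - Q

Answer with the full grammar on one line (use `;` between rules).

S -> ) | P n | - + S'; Q -> - - | ) P | n; P -> ) ) | S ) | - Q | n P'; S' -> Q | ); P' -> + | ε

S has alternatives sharing prefix '- +': factor to S → - + S' with S' → Q | ).
P has alternatives sharing prefix 'n': factor to P → n P' with P' → + | ε.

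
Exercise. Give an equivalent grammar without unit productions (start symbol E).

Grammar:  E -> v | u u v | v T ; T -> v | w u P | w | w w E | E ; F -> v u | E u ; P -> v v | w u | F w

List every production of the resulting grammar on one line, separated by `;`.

E -> v | u u v | v T; T -> v | u u v | v T | w u P | w | w w E; F -> v u | E u; P -> v v | w u | F w

Unit pairs: T ⇒* {E}.
For each unit pair (A, B), copy every non-unit production of B to A, then drop all unit productions.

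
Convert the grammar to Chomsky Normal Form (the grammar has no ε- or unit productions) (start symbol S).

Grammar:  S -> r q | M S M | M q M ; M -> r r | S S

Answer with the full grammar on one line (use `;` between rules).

Introduce a nonterminal for each terminal appearing in a rule of length ≥ 2: X1 → r, X2 → q.
Binarize each right-hand side of length ≥ 3 by chaining fresh nonterminals (Y1, Y2, …): affected rules were S → M S M; S → M X2 M.

S -> X1 X2 | M Y1 | M Y2; M -> X1 X1 | S S; X1 -> r; X2 -> q; Y1 -> S M; Y2 -> X2 M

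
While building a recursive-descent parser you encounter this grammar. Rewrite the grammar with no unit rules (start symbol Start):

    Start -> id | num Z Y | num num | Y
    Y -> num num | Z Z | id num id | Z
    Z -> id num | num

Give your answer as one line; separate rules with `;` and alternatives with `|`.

Start -> id num | num | id | num Z Y | num num | Z Z | id num id; Y -> id num | num | num num | Z Z | id num id; Z -> id num | num

Unit pairs: Start ⇒* {Y, Z}; Y ⇒* {Z}.
For each unit pair (A, B), copy every non-unit production of B to A, then drop all unit productions.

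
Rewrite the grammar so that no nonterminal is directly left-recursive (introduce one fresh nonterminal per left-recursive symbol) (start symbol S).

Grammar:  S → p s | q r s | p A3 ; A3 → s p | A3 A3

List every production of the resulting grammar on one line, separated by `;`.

S → p s | q r s | p A3; A3 → s p A3'; A3' → A3 A3' | ε

A3 is directly left-recursive.
For A3: α = {A3}, β = {s p}. Rewrite as A3 → β A3' and A3' → α A3' | ε.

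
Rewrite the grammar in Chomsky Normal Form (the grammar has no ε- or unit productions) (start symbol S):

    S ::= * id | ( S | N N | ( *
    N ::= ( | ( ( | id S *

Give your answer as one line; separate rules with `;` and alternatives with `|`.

Introduce a nonterminal for each terminal appearing in a rule of length ≥ 2: X1 → *, X2 → id, X3 → (.
Binarize each right-hand side of length ≥ 3 by chaining fresh nonterminals (Y1, Y2, …): affected rules were N → X2 S X1.

S ::= X1 X2 | X3 S | N N | X3 X1; N ::= ( | X3 X3 | X2 Y1; X1 ::= *; X2 ::= id; X3 ::= (; Y1 ::= S X1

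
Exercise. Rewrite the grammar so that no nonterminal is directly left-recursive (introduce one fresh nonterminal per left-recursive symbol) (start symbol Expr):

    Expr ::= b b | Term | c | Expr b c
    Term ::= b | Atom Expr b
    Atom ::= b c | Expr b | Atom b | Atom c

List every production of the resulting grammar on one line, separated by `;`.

Expr, Atom are directly left-recursive.
For Expr: α = {b c}, β = {b b, Term, c}. Rewrite as Expr → β Expr1 and Expr1 → α Expr1 | ε.
For Atom: α = {b, c}, β = {b c, Expr b}. Rewrite as Atom → β Atom1 and Atom1 → α Atom1 | ε.

Expr ::= b b Expr1 | Term Expr1 | c Expr1; Term ::= b | Atom Expr b; Atom ::= b c Atom1 | Expr b Atom1; Expr1 ::= b c Expr1 | ε; Atom1 ::= b Atom1 | c Atom1 | ε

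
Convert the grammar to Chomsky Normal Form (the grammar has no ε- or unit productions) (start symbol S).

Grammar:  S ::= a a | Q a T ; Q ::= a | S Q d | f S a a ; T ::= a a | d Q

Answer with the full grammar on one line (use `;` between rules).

S ::= X1 X1 | Q Y1; Q ::= a | S Y2 | X3 Y3; T ::= X1 X1 | X2 Q; X1 ::= a; X2 ::= d; X3 ::= f; Y1 ::= X1 T; Y2 ::= Q X2; Y3 ::= S Y4; Y4 ::= X1 X1

Introduce a nonterminal for each terminal appearing in a rule of length ≥ 2: X1 → a, X2 → d, X3 → f.
Binarize each right-hand side of length ≥ 3 by chaining fresh nonterminals (Y1, Y2, …): affected rules were S → Q X1 T; Q → S Q X2; Q → X3 S X1 X1.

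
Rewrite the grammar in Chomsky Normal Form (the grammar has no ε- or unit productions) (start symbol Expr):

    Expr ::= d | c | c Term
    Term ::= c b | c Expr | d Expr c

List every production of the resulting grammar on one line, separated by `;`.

Introduce a nonterminal for each terminal appearing in a rule of length ≥ 2: X1 → c, X2 → b, X3 → d.
Binarize each right-hand side of length ≥ 3 by chaining fresh nonterminals (Y1, Y2, …): affected rules were Term → X3 Expr X1.

Expr ::= d | c | X1 Term; Term ::= X1 X2 | X1 Expr | X3 Y1; X1 ::= c; X2 ::= b; X3 ::= d; Y1 ::= Expr X1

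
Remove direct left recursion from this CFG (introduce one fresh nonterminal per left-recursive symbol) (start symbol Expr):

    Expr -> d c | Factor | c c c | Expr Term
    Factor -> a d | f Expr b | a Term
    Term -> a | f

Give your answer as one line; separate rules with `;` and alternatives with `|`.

Expr -> d c Expr1 | Factor Expr1 | c c c Expr1; Factor -> a d | f Expr b | a Term; Term -> a | f; Expr1 -> Term Expr1 | ε

Expr is directly left-recursive.
For Expr: α = {Term}, β = {d c, Factor, c c c}. Rewrite as Expr → β Expr1 and Expr1 → α Expr1 | ε.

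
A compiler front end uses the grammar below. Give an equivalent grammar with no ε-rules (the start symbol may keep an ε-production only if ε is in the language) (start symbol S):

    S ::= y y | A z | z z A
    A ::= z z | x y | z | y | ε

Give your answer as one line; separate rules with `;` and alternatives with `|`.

S ::= y y | A z | z | z z A | z z; A ::= z z | x y | z | y

The nullable symbols are {A}.
ε ∉ L(G), so no ε-production is kept.
Expand every rule over subsets of its nullable positions: S → A z gives A z | z. S → z z A gives z z A | z z.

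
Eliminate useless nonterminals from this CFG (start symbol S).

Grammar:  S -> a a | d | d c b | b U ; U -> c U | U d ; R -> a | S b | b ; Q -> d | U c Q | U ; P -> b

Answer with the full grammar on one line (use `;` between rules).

Generating nonterminals: {P, Q, R, S}.
Reachable from S after that: {S}.
Removed useless symbols: {P, Q, R, U} and every production mentioning them.

S -> a a | d | d c b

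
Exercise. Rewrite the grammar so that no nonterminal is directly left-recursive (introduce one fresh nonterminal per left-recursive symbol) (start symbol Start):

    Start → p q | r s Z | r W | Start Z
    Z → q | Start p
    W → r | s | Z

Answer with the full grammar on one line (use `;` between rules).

Left recursion appears on Start.
For Start: α = {Z}, β = {p q, r s Z, r W}. Rewrite as Start → β Start1 and Start1 → α Start1 | ε.

Start → p q Start1 | r s Z Start1 | r W Start1; Z → q | Start p; W → r | s | Z; Start1 → Z Start1 | ε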